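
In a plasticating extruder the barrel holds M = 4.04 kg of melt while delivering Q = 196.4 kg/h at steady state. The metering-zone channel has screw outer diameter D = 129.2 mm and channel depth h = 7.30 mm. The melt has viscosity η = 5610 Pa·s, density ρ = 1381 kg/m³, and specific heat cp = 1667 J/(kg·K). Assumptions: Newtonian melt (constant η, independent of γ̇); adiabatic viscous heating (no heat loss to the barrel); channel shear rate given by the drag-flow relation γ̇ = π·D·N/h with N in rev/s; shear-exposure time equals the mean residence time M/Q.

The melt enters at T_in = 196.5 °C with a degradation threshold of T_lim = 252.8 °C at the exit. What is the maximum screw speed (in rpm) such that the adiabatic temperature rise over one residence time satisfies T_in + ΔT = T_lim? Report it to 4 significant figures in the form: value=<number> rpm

Convert throughput: Q = 196.4 kg/h = 196.4/3600 = 0.0545556 kg/s
t_res = M / Q_s = 4.04 / 0.0545556 = 74.053 s
Convert to metres: D = 0.1292 m, h = 0.0073 m
ΔT_a = T_lim − T_in = 252.8 − 196.5 = 56.3 K
γ̇_max² = ΔT_a·ρ·cp/(η·t_res) = 56.3·1381·1667/(5610·74.053) = 311.984 s⁻²
γ̇_max = sqrt(311.984) = 17.6631 s⁻¹
N_max = γ̇_max·h / (π·D) = 17.6631 · 0.0073 / (π · 0.1292) = 0.31767 rev/s = 19.0602 rpm

value=19.06 rpm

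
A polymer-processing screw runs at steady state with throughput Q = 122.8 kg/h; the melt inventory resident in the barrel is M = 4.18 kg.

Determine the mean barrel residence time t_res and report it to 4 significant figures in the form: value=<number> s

value=122.5 s

Convert throughput: Q = 122.8 kg/h = 122.8/3600 = 0.0341111 kg/s
t_res = M / Q_s = 4.18 / 0.0341111 = 122.541 s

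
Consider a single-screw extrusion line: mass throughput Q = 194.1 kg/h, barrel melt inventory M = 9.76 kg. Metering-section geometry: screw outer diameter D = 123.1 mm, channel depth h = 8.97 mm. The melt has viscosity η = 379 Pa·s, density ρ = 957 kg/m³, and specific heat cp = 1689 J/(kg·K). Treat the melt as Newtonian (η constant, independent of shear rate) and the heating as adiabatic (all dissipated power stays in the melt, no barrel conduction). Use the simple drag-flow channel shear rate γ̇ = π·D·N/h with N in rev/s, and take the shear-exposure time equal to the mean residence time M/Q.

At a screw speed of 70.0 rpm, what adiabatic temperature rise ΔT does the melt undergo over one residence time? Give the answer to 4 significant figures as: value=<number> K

value=107.4 K

Convert throughput: Q = 194.1 kg/h = 194.1/3600 = 0.0539167 kg/s
Mean residence time: t_res = M/Q_s = 9.76 kg / 0.0539167 kg/s = 181.02 s
D = 123.1 mm = 0.1231 m;  h = 8.97 mm = 0.00897 m;  N = 70.0 rpm / 60 = 1.16667 rev/s
γ̇ = π D N / h = (π)(0.1231)(1.16667) / 0.00897 = 50.2993 s⁻¹
ΔT = η·γ̇²·t_res/(ρ·cp) = [379 × 50.2993² × 181.02] / [957 × 1689] = 107.386 K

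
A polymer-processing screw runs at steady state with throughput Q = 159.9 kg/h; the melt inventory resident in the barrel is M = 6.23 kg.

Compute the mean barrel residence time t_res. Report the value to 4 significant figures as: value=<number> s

value=140.3 s

Convert throughput: Q = 159.9 kg/h = 159.9/3600 = 0.0444167 kg/s
Mean residence time: t_res = M/Q_s = 6.23 kg / 0.0444167 kg/s = 140.263 s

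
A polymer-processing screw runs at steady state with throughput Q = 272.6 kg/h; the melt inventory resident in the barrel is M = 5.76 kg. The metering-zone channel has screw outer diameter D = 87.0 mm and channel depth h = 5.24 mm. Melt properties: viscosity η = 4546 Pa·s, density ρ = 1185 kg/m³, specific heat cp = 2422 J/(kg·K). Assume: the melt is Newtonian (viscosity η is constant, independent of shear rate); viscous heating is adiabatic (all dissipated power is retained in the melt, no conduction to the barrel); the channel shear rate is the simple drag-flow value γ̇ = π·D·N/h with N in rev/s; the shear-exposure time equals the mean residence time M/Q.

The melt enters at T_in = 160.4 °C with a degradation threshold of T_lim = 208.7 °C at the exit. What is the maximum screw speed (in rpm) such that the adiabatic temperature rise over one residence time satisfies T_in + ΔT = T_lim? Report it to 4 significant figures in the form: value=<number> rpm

Convert throughput: Q = 272.6 kg/h = 272.6/3600 = 0.0757222 kg/s
Mean residence time: t_res = M/Q_s = 5.76 kg / 0.0757222 kg/s = 76.0675 s
Convert to metres: D = 0.087 m, h = 0.00524 m
ΔT_a = T_lim − T_in = 208.7 − 160.4 = 48.3 K
γ̇_max² = ΔT_a·ρ·cp/(η·t_res) = 48.3·1185·2422/(4546·76.0675) = 400.877 s⁻²
Take the square root: γ̇_max = √(400.877) = 20.0219 s⁻¹
N_max = γ̇_max·h / (π·D) = 20.0219 · 0.00524 / (π · 0.087) = 0.383855 rev/s = 23.0313 rpm

value=23.03 rpm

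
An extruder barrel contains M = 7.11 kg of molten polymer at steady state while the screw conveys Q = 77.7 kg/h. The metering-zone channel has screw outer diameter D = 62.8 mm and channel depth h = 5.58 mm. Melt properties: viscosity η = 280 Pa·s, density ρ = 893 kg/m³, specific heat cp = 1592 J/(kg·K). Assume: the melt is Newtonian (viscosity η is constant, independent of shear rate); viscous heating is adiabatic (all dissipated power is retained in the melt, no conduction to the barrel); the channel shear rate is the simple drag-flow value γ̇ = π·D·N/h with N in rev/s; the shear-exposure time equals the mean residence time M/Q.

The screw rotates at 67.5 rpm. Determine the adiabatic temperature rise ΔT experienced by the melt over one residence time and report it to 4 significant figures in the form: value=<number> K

Throughput in SI: Q_s = 77.7 kg/h ÷ 3600 s/h = 0.0215833 kg/s
t_res = M / Q_s = 7.11 / 0.0215833 = 329.421 s
Convert to SI: D = 0.0628 m, h = 0.00558 m, N = 67.5/60 = 1.125 rev/s
γ̇ = π D N / h = (π)(0.0628)(1.125) / 0.00558 = 39.7766 s⁻¹
Adiabatic rise: ΔT = η γ̇² t_res / (ρ cp) = 280·(39.7766)²·329.421 / (893·1592) = 102.653 K

value=102.7 K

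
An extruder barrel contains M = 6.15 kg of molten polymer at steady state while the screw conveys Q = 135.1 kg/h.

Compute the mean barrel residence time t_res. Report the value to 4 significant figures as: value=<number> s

value=163.9 s

Convert throughput: Q = 135.1 kg/h = 135.1/3600 = 0.0375278 kg/s
t_res = M / Q_s = 6.15 / 0.0375278 = 163.879 s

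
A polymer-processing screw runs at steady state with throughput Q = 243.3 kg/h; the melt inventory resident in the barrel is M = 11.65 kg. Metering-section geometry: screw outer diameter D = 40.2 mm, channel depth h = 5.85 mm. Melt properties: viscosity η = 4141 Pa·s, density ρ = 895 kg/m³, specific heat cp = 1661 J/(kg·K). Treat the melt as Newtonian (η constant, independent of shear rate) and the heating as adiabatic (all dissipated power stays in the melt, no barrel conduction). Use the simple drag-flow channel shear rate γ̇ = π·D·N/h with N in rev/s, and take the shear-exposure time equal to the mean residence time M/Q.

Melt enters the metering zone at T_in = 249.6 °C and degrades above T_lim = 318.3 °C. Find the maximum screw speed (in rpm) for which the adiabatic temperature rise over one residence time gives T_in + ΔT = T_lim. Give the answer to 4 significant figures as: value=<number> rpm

value=33.24 rpm

Q_s = Q / 3600 = 243.3 / 3600 = 0.0675833 kg/s
t_res = M / Q_s = 11.65 ÷ 0.0675833 = 172.38 s
Convert to metres: D = 0.0402 m, h = 0.00585 m
ΔT_a = T_lim − T_in = 318.3 °C − 249.6 °C = 68.7 K
γ̇_max² = ΔT_a·ρ·cp/(η·t_res) = 68.7·895·1661/(4141·172.38) = 143.073 s⁻²
Take the square root: γ̇_max = √(143.073) = 11.9613 s⁻¹
N_max = γ̇_max·h / (π·D) = 11.9613 · 0.00585 / (π · 0.0402) = 0.554063 rev/s = 33.2438 rpm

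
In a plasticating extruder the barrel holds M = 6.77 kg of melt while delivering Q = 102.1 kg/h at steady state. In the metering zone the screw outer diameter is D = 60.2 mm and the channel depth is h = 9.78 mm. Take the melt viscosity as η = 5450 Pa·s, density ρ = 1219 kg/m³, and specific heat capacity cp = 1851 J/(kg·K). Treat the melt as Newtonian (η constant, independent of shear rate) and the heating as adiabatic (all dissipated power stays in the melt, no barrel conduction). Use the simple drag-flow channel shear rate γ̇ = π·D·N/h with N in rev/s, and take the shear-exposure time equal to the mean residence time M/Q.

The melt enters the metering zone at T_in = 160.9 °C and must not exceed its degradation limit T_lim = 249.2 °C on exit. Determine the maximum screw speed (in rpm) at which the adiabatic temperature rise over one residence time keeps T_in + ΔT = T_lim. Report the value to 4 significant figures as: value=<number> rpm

value=38.40 rpm

Convert throughput: Q = 102.1 kg/h = 102.1/3600 = 0.0283611 kg/s
Mean residence time: t_res = M/Q_s = 6.77 kg / 0.0283611 kg/s = 238.707 s
Geometry in SI: D = 60.2 mm → 0.0602 m, h = 9.78 mm → 0.00978 m
ΔT_a = T_lim − T_in = 249.2 − 160.9 = 88.3 K
γ̇_max² = ΔT_a·ρ·cp / (η·t_res) = [88.3 × 1219 × 1851] / [5450 × 238.707] = 153.147 s⁻²
γ̇_max = √153.147 = 12.3753 s⁻¹
Solve γ̇ = πDN/h for N: N_max = γ̇_max·h/(π·D) = 12.3753 × 0.00978 / (π × 0.0602) = 0.639951 rev/s = 38.3971 rpm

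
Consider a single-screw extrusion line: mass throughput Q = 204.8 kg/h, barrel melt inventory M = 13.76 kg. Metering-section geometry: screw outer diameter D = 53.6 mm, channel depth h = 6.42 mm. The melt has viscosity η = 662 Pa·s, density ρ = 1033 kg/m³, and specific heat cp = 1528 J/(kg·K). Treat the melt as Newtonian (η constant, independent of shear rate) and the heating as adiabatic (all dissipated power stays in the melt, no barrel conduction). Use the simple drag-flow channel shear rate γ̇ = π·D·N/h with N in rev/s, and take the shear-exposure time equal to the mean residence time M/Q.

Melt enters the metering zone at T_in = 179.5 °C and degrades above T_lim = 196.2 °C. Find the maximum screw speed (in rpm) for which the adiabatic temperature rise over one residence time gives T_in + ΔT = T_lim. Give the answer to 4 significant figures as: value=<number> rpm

Throughput in SI: Q_s = 204.8 kg/h ÷ 3600 s/h = 0.0568889 kg/s
Mean residence time: t_res = M/Q_s = 13.76 kg / 0.0568889 kg/s = 241.875 s
Geometry in SI: D = 53.6 mm → 0.0536 m, h = 6.42 mm → 0.00642 m
ΔT_a = T_lim − T_in = 196.2 °C − 179.5 °C = 16.7 K
γ̇_max² = ΔT_a·ρ·cp / (η·t_res) = [16.7 × 1033 × 1528] / [662 × 241.875] = 164.623 s⁻²
γ̇_max = sqrt(164.623) = 12.8306 s⁻¹
Solve γ̇ = πDN/h for N: N_max = γ̇_max·h/(π·D) = 12.8306 × 0.00642 / (π × 0.0536) = 0.489177 rev/s = 29.3506 rpm

value=29.35 rpm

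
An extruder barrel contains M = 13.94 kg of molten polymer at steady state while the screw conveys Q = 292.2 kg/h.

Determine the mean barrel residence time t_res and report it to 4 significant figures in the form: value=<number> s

Q_s = Q / 3600 = 292.2 / 3600 = 0.0811667 kg/s
t_res = M / Q_s = 13.94 / 0.0811667 = 171.745 s

value=171.7 s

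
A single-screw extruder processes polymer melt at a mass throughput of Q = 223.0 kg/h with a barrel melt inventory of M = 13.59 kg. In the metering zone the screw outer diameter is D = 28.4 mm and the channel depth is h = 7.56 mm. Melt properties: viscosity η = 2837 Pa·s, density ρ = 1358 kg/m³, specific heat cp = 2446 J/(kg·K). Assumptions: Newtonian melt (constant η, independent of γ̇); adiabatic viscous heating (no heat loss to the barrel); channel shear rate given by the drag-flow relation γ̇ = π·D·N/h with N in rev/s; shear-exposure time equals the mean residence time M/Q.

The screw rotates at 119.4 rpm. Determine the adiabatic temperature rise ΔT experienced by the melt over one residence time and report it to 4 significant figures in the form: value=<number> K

value=103.4 K

Convert throughput: Q = 223.0 kg/h = 223.0/3600 = 0.0619444 kg/s
t_res = M / Q_s = 13.59 / 0.0619444 = 219.39 s
Geometry in metres: D = 28.4 mm → 0.0284 m, h = 7.56 mm → 0.00756 m; screw speed N = 119.4 rpm = 1.99 rev/s
Shear rate: γ̇ = πDN/h = π·0.0284·1.99/0.00756 = 23.4855 s⁻¹
ΔT = η·γ̇²·t_res/(ρ·cp) = [2837 × 23.4855² × 219.39] / [1358 × 2446] = 103.352 K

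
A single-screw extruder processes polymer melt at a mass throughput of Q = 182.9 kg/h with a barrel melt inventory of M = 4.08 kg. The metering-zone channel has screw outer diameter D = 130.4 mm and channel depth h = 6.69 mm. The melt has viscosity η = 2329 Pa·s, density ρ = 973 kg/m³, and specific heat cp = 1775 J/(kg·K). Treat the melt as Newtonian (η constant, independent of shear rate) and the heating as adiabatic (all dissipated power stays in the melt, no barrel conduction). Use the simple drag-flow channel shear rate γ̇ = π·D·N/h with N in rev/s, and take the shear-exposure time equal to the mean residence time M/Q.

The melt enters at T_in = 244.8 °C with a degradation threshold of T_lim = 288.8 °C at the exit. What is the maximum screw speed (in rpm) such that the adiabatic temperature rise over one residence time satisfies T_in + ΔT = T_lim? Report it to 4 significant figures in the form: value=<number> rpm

value=19.75 rpm

Q_s = Q / 3600 = 182.9 / 3600 = 0.0508056 kg/s
t_res = M / Q_s = 4.08 / 0.0508056 = 80.3062 s
D = 130.4 mm = 0.1304 m;  h = 6.69 mm = 0.00669 m
ΔT_a = T_lim − T_in = 288.8 − 244.8 = 44 K
γ̇_max² = ΔT_a·ρ·cp/(η·t_res) = 44·973·1775/(2329·80.3062) = 406.299 s⁻²
γ̇_max = √406.299 = 20.1569 s⁻¹
Solve γ̇ = πDN/h for N: N_max = γ̇_max·h/(π·D) = 20.1569 × 0.00669 / (π × 0.1304) = 0.329171 rev/s = 19.7503 rpm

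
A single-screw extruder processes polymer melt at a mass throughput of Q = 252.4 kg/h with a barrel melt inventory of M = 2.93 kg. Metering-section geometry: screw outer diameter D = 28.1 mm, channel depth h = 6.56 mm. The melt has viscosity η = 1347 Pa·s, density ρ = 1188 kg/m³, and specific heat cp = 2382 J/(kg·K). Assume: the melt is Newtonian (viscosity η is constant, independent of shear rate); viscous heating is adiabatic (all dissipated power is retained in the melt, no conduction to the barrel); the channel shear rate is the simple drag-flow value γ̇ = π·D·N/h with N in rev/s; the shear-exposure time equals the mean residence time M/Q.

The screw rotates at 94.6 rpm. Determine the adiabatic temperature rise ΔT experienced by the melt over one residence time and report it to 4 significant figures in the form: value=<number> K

Q_s = Q / 3600 = 252.4 / 3600 = 0.0701111 kg/s
t_res = M / Q_s = 2.93 ÷ 0.0701111 = 41.7908 s
Convert to SI: D = 0.0281 m, h = 0.00656 m, N = 94.6/60 = 1.57667 rev/s
γ̇ = π·D·N / h = π · 0.0281 · 1.57667 / 0.00656 = 21.2174 s⁻¹
ΔT = η·γ̇²·t_res / (ρ·cp) = 1347 · (21.2174)² · 41.7908 / (1188 · 2382) = 8.95519 K

value=8.955 K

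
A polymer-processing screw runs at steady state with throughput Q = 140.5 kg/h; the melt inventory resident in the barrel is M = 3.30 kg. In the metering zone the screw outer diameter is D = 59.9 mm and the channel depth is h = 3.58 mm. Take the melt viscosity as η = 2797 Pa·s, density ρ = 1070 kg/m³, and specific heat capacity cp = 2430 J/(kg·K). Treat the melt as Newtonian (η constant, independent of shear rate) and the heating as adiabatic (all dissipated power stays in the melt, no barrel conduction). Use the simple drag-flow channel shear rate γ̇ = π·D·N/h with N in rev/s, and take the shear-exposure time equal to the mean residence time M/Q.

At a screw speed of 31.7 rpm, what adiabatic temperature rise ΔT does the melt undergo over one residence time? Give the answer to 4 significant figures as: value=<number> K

Q_s = Q / 3600 = 140.5 / 3600 = 0.0390278 kg/s
t_res = M / Q_s = 3.30 / 0.0390278 = 84.5552 s
Geometry in metres: D = 59.9 mm → 0.0599 m, h = 3.58 mm → 0.00358 m; screw speed N = 31.7 rpm = 0.528333 rev/s
γ̇ = π·D·N / h = π · 0.0599 · 0.528333 / 0.00358 = 27.7716 s⁻¹
ΔT = η·γ̇²·t_res / (ρ·cp) = 2797 · (27.7716)² · 84.5552 / (1070 · 2430) = 70.1529 K

value=70.15 K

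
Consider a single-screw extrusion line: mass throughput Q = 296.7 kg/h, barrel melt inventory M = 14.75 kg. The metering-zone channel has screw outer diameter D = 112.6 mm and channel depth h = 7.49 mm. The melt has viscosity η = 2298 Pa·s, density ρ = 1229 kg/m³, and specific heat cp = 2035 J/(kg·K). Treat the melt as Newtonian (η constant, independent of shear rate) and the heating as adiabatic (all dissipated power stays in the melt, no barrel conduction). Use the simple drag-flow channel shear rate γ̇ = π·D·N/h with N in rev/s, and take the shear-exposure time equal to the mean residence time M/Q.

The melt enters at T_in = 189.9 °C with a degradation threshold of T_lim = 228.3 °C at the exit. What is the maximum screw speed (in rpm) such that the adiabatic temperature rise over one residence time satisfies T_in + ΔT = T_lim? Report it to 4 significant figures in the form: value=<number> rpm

Throughput in SI: Q_s = 296.7 kg/h ÷ 3600 s/h = 0.0824167 kg/s
Mean residence time: t_res = M/Q_s = 14.75 kg / 0.0824167 kg/s = 178.969 s
D = 112.6 mm = 0.1126 m;  h = 7.49 mm = 0.00749 m
ΔT_a = T_lim − T_in = 228.3 − 189.9 = 38.4 K
γ̇_max² = ΔT_a·ρ·cp/(η·t_res) = 38.4·1229·2035/(2298·178.969) = 233.518 s⁻²
γ̇_max = sqrt(233.518) = 15.2813 s⁻¹
N_max = γ̇_max h / (πD) = 15.2813·0.00749/(π·0.1126) = 0.323559 rev/s → ×60 = 19.4136 rpm

value=19.41 rpm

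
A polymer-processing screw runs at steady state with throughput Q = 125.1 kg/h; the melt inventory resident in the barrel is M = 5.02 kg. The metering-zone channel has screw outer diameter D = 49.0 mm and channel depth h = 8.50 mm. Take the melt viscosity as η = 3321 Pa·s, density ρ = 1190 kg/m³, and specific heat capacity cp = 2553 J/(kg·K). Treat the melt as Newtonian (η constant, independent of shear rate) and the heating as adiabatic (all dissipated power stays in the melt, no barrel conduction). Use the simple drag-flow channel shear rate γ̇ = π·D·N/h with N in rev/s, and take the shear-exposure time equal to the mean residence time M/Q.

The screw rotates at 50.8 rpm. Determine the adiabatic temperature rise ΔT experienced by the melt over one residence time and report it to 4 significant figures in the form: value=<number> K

Throughput in SI: Q_s = 125.1 kg/h ÷ 3600 s/h = 0.03475 kg/s
Mean residence time: t_res = M/Q_s = 5.02 kg / 0.03475 kg/s = 144.46 s
Geometry in metres: D = 49.0 mm → 0.049 m, h = 8.50 mm → 0.0085 m; screw speed N = 50.8 rpm = 0.846667 rev/s
γ̇ = π D N / h = (π)(0.049)(0.846667) / 0.0085 = 15.3334 s⁻¹
Adiabatic rise: ΔT = η γ̇² t_res / (ρ cp) = 3321·(15.3334)²·144.46 / (1190·2553) = 37.1278 K

value=37.13 K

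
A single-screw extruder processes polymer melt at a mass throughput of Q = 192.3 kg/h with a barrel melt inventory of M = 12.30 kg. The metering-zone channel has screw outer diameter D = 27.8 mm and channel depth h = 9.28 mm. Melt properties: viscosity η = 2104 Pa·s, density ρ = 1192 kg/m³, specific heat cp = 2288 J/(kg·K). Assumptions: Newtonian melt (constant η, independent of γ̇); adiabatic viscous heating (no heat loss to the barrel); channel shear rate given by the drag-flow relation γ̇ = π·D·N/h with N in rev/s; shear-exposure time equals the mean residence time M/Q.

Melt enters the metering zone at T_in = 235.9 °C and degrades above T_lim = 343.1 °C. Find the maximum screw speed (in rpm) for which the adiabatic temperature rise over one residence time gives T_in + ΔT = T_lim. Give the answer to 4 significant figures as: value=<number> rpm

Throughput in SI: Q_s = 192.3 kg/h ÷ 3600 s/h = 0.0534167 kg/s
t_res = M / Q_s = 12.30 / 0.0534167 = 230.265 s
Geometry in SI: D = 27.8 mm → 0.0278 m, h = 9.28 mm → 0.00928 m
ΔT_a = T_lim − T_in = 343.1 °C − 235.9 °C = 107.2 K
γ̇_max² = ΔT_a·ρ·cp/(η·t_res) = 107.2·1192·2288/(2104·230.265) = 603.466 s⁻²
γ̇_max = √603.466 = 24.5656 s⁻¹
N_max = γ̇_max h / (πD) = 24.5656·0.00928/(π·0.0278) = 2.61024 rev/s → ×60 = 156.614 rpm

value=156.6 rpm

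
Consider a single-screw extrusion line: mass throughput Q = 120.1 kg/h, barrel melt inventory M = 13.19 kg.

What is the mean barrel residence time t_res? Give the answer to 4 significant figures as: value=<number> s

Convert throughput: Q = 120.1 kg/h = 120.1/3600 = 0.0333611 kg/s
t_res = M / Q_s = 13.19 / 0.0333611 = 395.371 s

value=395.4 s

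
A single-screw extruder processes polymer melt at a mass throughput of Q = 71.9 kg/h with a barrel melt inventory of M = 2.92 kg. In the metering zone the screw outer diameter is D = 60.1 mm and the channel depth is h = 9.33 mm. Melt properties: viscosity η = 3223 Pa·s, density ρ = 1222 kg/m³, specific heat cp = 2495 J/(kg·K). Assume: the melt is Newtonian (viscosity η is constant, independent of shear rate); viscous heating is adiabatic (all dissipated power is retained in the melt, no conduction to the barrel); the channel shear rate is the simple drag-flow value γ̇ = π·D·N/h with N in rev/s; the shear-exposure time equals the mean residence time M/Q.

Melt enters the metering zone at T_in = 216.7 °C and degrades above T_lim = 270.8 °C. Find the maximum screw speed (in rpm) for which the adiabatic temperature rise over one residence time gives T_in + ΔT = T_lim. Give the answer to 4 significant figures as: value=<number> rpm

Throughput in SI: Q_s = 71.9 kg/h ÷ 3600 s/h = 0.0199722 kg/s
Mean residence time: t_res = M/Q_s = 2.92 kg / 0.0199722 kg/s = 146.203 s
Geometry in SI: D = 60.1 mm → 0.0601 m, h = 9.33 mm → 0.00933 m
ΔT_a = T_lim − T_in = 270.8 − 216.7 = 54.1 K
Invert ΔT = ηγ̇²t_res/(ρcp) for γ̇: γ̇_max² = ΔT_a ρ cp / (η t_res) = 54.1·1222·2495 / (3223·146.203) = 350.044 s⁻²
γ̇_max = √350.044 = 18.7095 s⁻¹
Solve γ̇ = πDN/h for N: N_max = γ̇_max·h/(π·D) = 18.7095 × 0.00933 / (π × 0.0601) = 0.924525 rev/s = 55.4715 rpm

value=55.47 rpm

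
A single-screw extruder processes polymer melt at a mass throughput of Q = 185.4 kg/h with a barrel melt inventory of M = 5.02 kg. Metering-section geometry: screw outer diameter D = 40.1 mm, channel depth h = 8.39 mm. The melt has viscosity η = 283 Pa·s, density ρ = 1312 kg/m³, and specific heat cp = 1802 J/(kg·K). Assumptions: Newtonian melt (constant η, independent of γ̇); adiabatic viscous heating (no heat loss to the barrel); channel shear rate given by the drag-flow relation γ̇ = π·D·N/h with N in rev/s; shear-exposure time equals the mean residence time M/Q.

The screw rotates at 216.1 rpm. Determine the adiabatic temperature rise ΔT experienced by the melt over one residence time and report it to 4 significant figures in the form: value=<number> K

value=34.12 K

Q_s = Q / 3600 = 185.4 / 3600 = 0.0515 kg/s
t_res = M / Q_s = 5.02 / 0.0515 = 97.4757 s
Convert to SI: D = 0.0401 m, h = 0.00839 m, N = 216.1/60 = 3.60167 rev/s
γ̇ = π D N / h = (π)(0.0401)(3.60167) / 0.00839 = 54.0799 s⁻¹
ΔT = η·γ̇²·t_res/(ρ·cp) = [283 × 54.0799² × 97.4757] / [1312 × 1802] = 34.1245 K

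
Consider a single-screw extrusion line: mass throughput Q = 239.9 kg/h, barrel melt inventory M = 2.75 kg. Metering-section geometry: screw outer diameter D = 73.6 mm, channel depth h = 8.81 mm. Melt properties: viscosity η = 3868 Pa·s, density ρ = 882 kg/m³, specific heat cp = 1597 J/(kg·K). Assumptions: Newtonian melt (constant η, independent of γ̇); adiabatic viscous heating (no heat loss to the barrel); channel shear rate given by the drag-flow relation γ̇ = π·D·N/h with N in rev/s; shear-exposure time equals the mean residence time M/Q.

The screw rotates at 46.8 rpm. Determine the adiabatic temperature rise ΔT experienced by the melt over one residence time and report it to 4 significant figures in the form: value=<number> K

value=47.49 K

Throughput in SI: Q_s = 239.9 kg/h ÷ 3600 s/h = 0.0666389 kg/s
Mean residence time: t_res = M/Q_s = 2.75 kg / 0.0666389 kg/s = 41.2672 s
D = 73.6 mm = 0.0736 m;  h = 8.81 mm = 0.00881 m;  N = 46.8 rpm / 60 = 0.78 rev/s
γ̇ = π D N / h = (π)(0.0736)(0.78) / 0.00881 = 20.4713 s⁻¹
Adiabatic rise: ΔT = η γ̇² t_res / (ρ cp) = 3868·(20.4713)²·41.2672 / (882·1597) = 47.4909 K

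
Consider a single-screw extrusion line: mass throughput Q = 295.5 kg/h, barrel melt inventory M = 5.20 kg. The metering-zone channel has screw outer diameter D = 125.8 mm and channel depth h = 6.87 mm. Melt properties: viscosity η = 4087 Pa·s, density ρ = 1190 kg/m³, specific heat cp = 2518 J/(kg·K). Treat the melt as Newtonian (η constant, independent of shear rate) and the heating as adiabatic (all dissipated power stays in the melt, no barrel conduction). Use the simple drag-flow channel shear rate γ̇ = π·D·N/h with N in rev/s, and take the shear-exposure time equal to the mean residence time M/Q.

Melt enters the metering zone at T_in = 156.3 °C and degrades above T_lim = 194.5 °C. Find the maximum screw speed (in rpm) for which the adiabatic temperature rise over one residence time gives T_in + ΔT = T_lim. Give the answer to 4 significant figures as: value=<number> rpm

value=21.93 rpm

Convert throughput: Q = 295.5 kg/h = 295.5/3600 = 0.0820833 kg/s
Mean residence time: t_res = M/Q_s = 5.20 kg / 0.0820833 kg/s = 63.3503 s
D = 125.8 mm = 0.1258 m;  h = 6.87 mm = 0.00687 m
ΔT_a = T_lim − T_in = 194.5 − 156.3 = 38.2 K
γ̇_max² = ΔT_a·ρ·cp / (η·t_res) = [38.2 × 1190 × 2518] / [4087 × 63.3503] = 442.092 s⁻²
Take the square root: γ̇_max = √(442.092) = 21.026 s⁻¹
N_max = γ̇_max h / (πD) = 21.026·0.00687/(π·0.1258) = 0.365496 rev/s → ×60 = 21.9298 rpm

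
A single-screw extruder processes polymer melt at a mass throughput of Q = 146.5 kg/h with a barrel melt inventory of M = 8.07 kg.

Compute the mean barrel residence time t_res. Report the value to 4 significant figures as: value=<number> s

Convert throughput: Q = 146.5 kg/h = 146.5/3600 = 0.0406944 kg/s
Mean residence time: t_res = M/Q_s = 8.07 kg / 0.0406944 kg/s = 198.307 s

value=198.3 s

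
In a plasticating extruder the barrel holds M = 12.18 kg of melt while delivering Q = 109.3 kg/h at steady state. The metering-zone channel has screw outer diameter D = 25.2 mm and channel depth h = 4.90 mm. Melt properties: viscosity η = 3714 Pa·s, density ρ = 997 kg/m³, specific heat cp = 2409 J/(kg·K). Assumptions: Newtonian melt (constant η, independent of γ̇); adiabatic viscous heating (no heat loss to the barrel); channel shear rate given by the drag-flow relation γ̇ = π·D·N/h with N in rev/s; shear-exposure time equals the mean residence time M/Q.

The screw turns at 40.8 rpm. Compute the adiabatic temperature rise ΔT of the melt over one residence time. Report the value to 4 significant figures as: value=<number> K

Convert throughput: Q = 109.3 kg/h = 109.3/3600 = 0.0303611 kg/s
Mean residence time: t_res = M/Q_s = 12.18 kg / 0.0303611 kg/s = 401.171 s
Geometry in metres: D = 25.2 mm → 0.0252 m, h = 4.90 mm → 0.0049 m; screw speed N = 40.8 rpm = 0.68 rev/s
γ̇ = π D N / h = (π)(0.0252)(0.68) / 0.0049 = 10.9866 s⁻¹
Adiabatic rise: ΔT = η γ̇² t_res / (ρ cp) = 3714·(10.9866)²·401.171 / (997·2409) = 74.88 K

value=74.88 K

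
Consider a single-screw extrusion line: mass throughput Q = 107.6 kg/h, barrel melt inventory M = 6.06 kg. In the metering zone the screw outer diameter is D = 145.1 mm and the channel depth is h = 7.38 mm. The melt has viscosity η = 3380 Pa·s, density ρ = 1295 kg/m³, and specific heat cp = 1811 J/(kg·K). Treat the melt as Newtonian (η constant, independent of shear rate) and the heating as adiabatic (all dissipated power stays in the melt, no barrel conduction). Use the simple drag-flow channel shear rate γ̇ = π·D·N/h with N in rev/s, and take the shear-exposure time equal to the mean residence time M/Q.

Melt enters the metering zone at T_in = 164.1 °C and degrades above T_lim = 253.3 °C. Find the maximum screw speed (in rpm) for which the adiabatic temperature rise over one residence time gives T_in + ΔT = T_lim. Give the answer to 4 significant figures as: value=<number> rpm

Q_s = Q / 3600 = 107.6 / 3600 = 0.0298889 kg/s
t_res = M / Q_s = 6.06 ÷ 0.0298889 = 202.751 s
D = 145.1 mm = 0.1451 m;  h = 7.38 mm = 0.00738 m
ΔT_a = T_lim − T_in = 253.3 − 164.1 = 89.2 K
γ̇_max² = ΔT_a·ρ·cp / (η·t_res) = [89.2 × 1295 × 1811] / [3380 × 202.751] = 305.263 s⁻²
γ̇_max = √305.263 = 17.4718 s⁻¹
Solve γ̇ = πDN/h for N: N_max = γ̇_max·h/(π·D) = 17.4718 × 0.00738 / (π × 0.1451) = 0.282863 rev/s = 16.9718 rpm

value=16.97 rpm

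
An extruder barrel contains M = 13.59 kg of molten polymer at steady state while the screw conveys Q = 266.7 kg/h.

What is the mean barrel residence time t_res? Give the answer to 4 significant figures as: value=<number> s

value=183.4 s

Throughput in SI: Q_s = 266.7 kg/h ÷ 3600 s/h = 0.0740833 kg/s
t_res = M / Q_s = 13.59 / 0.0740833 = 183.442 s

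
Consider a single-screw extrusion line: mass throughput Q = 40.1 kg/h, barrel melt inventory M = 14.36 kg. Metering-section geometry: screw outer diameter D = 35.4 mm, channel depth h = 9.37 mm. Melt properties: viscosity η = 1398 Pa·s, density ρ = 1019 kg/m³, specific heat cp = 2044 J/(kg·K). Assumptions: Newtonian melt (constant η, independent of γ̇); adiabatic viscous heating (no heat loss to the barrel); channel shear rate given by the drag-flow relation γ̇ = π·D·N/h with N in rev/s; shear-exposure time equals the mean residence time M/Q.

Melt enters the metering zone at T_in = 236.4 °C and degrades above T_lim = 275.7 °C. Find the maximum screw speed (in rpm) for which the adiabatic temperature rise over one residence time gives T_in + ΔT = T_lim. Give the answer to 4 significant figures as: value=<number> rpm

value=34.07 rpm

Q_s = Q / 3600 = 40.1 / 3600 = 0.0111389 kg/s
t_res = M / Q_s = 14.36 ÷ 0.0111389 = 1289.18 s
Geometry in SI: D = 35.4 mm → 0.0354 m, h = 9.37 mm → 0.00937 m
ΔT_a = T_lim − T_in = 275.7 − 236.4 = 39.3 K
γ̇_max² = ΔT_a·ρ·cp / (η·t_res) = [39.3 × 1019 × 2044] / [1398 × 1289.18] = 45.418 s⁻²
Take the square root: γ̇_max = √(45.418) = 6.73929 s⁻¹
N_max = γ̇_max h / (πD) = 6.73929·0.00937/(π·0.0354) = 0.567807 rev/s → ×60 = 34.0684 rpm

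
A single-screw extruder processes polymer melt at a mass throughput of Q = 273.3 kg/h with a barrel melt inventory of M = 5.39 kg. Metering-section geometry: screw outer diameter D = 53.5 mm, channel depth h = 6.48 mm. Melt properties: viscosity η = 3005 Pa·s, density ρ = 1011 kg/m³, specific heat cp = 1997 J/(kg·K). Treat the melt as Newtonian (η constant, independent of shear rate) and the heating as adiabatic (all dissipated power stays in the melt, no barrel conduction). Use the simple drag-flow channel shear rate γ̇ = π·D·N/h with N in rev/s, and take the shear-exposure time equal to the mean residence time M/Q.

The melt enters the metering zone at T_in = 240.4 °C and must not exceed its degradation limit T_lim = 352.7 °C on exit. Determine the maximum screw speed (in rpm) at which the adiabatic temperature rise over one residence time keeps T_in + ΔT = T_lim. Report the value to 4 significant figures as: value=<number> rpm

Throughput in SI: Q_s = 273.3 kg/h ÷ 3600 s/h = 0.0759167 kg/s
t_res = M / Q_s = 5.39 ÷ 0.0759167 = 70.9989 s
Geometry in SI: D = 53.5 mm → 0.0535 m, h = 6.48 mm → 0.00648 m
Allowable rise: ΔT_a = T_lim − T_in = 352.7 − 240.4 = 112.3 K
Invert ΔT = ηγ̇²t_res/(ρcp) for γ̇: γ̇_max² = ΔT_a ρ cp / (η t_res) = 112.3·1011·1997 / (3005·70.9989) = 1062.71 s⁻²
γ̇_max = √1062.71 = 32.5992 s⁻¹
N_max = γ̇_max·h / (π·D) = 32.5992 · 0.00648 / (π · 0.0535) = 1.25683 rev/s = 75.41 rpm

value=75.41 rpm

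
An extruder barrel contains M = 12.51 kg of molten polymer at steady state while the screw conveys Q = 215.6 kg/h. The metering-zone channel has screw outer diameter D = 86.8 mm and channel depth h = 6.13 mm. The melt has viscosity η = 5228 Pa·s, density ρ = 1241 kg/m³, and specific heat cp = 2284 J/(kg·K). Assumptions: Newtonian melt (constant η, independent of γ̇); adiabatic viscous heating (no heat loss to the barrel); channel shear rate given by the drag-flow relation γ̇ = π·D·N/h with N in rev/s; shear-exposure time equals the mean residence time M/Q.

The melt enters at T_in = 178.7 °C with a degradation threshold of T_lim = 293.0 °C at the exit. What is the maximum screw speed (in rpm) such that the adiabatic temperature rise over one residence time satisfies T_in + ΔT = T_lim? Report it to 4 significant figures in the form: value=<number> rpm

value=23.23 rpm

Q_s = Q / 3600 = 215.6 / 3600 = 0.0598889 kg/s
Mean residence time: t_res = M/Q_s = 12.51 kg / 0.0598889 kg/s = 208.887 s
D = 86.8 mm = 0.0868 m;  h = 6.13 mm = 0.00613 m
Allowable rise: ΔT_a = T_lim − T_in = 293.0 − 178.7 = 114.3 K
Invert ΔT = ηγ̇²t_res/(ρcp) for γ̇: γ̇_max² = ΔT_a ρ cp / (η t_res) = 114.3·1241·2284 / (5228·208.887) = 296.666 s⁻²
γ̇_max = √296.666 = 17.224 s⁻¹
N_max = γ̇_max h / (πD) = 17.224·0.00613/(π·0.0868) = 0.38719 rev/s → ×60 = 23.2314 rpm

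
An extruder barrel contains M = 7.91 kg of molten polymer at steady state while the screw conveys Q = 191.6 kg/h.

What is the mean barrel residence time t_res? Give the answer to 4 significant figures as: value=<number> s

Throughput in SI: Q_s = 191.6 kg/h ÷ 3600 s/h = 0.0532222 kg/s
t_res = M / Q_s = 7.91 / 0.0532222 = 148.622 s

value=148.6 s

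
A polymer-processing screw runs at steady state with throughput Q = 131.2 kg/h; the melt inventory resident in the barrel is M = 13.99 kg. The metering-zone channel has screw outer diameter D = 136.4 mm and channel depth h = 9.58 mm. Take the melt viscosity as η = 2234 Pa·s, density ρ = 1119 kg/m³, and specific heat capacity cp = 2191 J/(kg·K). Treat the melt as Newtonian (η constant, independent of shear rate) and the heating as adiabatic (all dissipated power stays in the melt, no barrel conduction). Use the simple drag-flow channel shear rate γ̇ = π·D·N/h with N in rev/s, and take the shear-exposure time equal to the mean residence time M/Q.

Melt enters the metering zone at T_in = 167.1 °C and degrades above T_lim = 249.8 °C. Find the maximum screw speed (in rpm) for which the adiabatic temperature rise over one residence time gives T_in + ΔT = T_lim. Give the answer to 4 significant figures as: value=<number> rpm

value=20.63 rpm

Throughput in SI: Q_s = 131.2 kg/h ÷ 3600 s/h = 0.0364444 kg/s
Mean residence time: t_res = M/Q_s = 13.99 kg / 0.0364444 kg/s = 383.872 s
D = 136.4 mm = 0.1364 m;  h = 9.58 mm = 0.00958 m
ΔT_a = T_lim − T_in = 249.8 °C − 167.1 °C = 82.7 K
γ̇_max² = ΔT_a·ρ·cp / (η·t_res) = [82.7 × 1119 × 2191] / [2234 × 383.872] = 236.433 s⁻²
γ̇_max = √236.433 = 15.3764 s⁻¹
N_max = γ̇_max·h / (π·D) = 15.3764 · 0.00958 / (π · 0.1364) = 0.34376 rev/s = 20.6256 rpm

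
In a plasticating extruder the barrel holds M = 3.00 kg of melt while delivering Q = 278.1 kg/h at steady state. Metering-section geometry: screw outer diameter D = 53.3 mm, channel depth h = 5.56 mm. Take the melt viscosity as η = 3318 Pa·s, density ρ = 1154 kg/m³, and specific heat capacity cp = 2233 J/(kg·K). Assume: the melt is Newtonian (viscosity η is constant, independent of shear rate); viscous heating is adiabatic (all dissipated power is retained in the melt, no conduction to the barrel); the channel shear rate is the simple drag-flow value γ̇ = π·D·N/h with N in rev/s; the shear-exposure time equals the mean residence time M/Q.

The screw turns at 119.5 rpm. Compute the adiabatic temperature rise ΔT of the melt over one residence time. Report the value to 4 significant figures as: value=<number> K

value=179.9 K

Throughput in SI: Q_s = 278.1 kg/h ÷ 3600 s/h = 0.07725 kg/s
t_res = M / Q_s = 3.00 / 0.07725 = 38.835 s
Convert to SI: D = 0.0533 m, h = 0.00556 m, N = 119.5/60 = 1.99167 rev/s
Shear rate: γ̇ = πDN/h = π·0.0533·1.99167/0.00556 = 59.9817 s⁻¹
ΔT = η·γ̇²·t_res/(ρ·cp) = [3318 × 59.9817² × 38.835] / [1154 × 2233] = 179.905 K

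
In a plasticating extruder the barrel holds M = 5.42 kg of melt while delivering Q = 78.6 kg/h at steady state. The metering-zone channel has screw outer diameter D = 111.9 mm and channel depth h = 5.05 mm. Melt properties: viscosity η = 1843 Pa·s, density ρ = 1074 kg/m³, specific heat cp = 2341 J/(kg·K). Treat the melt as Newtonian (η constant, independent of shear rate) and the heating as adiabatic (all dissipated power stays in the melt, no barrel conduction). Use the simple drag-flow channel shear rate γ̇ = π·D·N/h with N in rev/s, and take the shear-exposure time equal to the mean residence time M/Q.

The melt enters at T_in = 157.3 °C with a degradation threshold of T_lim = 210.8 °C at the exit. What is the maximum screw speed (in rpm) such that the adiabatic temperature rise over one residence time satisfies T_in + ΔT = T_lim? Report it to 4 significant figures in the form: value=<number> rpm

value=14.78 rpm

Convert throughput: Q = 78.6 kg/h = 78.6/3600 = 0.0218333 kg/s
t_res = M / Q_s = 5.42 / 0.0218333 = 248.244 s
D = 111.9 mm = 0.1119 m;  h = 5.05 mm = 0.00505 m
ΔT_a = T_lim − T_in = 210.8 °C − 157.3 °C = 53.5 K
γ̇_max² = ΔT_a·ρ·cp/(η·t_res) = 53.5·1074·2341/(1843·248.244) = 294.005 s⁻²
γ̇_max = √294.005 = 17.1466 s⁻¹
N_max = γ̇_max·h / (π·D) = 17.1466 · 0.00505 / (π · 0.1119) = 0.246314 rev/s = 14.7788 rpm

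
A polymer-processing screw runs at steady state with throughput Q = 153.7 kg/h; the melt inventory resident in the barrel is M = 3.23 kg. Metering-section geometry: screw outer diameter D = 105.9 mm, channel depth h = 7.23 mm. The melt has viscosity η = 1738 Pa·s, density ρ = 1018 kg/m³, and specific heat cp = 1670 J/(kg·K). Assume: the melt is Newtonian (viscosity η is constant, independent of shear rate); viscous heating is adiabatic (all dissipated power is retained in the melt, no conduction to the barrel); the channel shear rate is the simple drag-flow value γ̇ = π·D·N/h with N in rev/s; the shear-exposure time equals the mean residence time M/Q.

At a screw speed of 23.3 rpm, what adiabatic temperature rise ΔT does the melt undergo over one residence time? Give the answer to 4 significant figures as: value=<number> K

value=24.70 K

Q_s = Q / 3600 = 153.7 / 3600 = 0.0426944 kg/s
Mean residence time: t_res = M/Q_s = 3.23 kg / 0.0426944 kg/s = 75.6539 s
D = 105.9 mm = 0.1059 m;  h = 7.23 mm = 0.00723 m;  N = 23.3 rpm / 60 = 0.388333 rev/s
Shear rate: γ̇ = πDN/h = π·0.1059·0.388333/0.00723 = 17.8695 s⁻¹
ΔT = η·γ̇²·t_res / (ρ·cp) = 1738 · (17.8695)² · 75.6539 / (1018 · 1670) = 24.6968 K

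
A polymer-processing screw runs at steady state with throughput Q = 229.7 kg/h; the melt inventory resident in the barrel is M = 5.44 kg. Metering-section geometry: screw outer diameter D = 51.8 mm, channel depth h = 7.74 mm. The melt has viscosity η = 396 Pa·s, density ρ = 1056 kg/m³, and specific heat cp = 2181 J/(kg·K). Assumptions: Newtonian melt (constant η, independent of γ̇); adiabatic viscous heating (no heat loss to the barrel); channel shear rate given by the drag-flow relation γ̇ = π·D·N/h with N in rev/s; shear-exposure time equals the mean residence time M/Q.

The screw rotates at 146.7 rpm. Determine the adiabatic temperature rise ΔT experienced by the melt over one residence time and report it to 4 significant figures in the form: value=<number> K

value=38.74 K

Throughput in SI: Q_s = 229.7 kg/h ÷ 3600 s/h = 0.0638056 kg/s
t_res = M / Q_s = 5.44 / 0.0638056 = 85.259 s
Geometry in metres: D = 51.8 mm → 0.0518 m, h = 7.74 mm → 0.00774 m; screw speed N = 146.7 rpm = 2.445 rev/s
γ̇ = π·D·N / h = π · 0.0518 · 2.445 / 0.00774 = 51.4064 s⁻¹
Adiabatic rise: ΔT = η γ̇² t_res / (ρ cp) = 396·(51.4064)²·85.259 / (1056·2181) = 38.7392 K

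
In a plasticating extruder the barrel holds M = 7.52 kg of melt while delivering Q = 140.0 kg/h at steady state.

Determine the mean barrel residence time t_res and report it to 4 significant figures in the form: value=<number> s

Q_s = Q / 3600 = 140.0 / 3600 = 0.0388889 kg/s
t_res = M / Q_s = 7.52 / 0.0388889 = 193.371 s

value=193.4 s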